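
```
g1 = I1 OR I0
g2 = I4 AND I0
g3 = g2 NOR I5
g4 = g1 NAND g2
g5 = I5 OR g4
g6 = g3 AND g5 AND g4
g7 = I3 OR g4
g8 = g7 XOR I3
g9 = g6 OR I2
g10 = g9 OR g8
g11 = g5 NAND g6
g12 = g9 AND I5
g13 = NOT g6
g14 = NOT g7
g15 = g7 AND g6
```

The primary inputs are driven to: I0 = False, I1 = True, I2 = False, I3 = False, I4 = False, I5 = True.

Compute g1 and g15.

g1 = I1 OR I0 = True OR False = True
g2 = I4 AND I0 = False AND False = False
g3 = g2 NOR I5 = False NOR True = False
g4 = g1 NAND g2 = True NAND False = True
g5 = I5 OR g4 = True OR True = True
g6 = g3 AND g5 AND g4 = False AND True AND True = False
g7 = I3 OR g4 = False OR True = True
g15 = g7 AND g6 = True AND False = False

g1 = True, g15 = False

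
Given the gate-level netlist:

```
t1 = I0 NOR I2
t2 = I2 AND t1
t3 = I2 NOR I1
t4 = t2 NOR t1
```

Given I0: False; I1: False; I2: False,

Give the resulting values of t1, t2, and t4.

t1 = I0 NOR I2 = False NOR False = True
t2 = I2 AND t1 = False AND True = False
t4 = t2 NOR t1 = False NOR True = False

t1 = True  t2 = False  t4 = False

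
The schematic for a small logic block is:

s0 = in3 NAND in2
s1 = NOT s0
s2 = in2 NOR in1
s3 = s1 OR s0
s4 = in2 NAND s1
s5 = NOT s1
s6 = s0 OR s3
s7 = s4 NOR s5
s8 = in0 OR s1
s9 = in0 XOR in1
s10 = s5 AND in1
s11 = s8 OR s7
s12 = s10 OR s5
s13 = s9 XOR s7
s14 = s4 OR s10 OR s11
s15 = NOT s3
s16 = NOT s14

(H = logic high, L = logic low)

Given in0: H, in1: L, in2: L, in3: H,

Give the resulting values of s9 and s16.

s9 = H  s16 = L

s0 = in3 NAND in2 = H NAND L = H
s1 = NOT s0 = NOT H = L
s4 = in2 NAND s1 = L NAND L = H
s5 = NOT s1 = NOT L = H
s7 = s4 NOR s5 = H NOR H = L
s8 = in0 OR s1 = H OR L = H
s9 = in0 XOR in1 = H XOR L = H
s10 = s5 AND in1 = H AND L = L
s11 = s8 OR s7 = H OR L = H
s14 = s4 OR s10 OR s11 = H OR L OR H = H
s16 = NOT s14 = NOT H = L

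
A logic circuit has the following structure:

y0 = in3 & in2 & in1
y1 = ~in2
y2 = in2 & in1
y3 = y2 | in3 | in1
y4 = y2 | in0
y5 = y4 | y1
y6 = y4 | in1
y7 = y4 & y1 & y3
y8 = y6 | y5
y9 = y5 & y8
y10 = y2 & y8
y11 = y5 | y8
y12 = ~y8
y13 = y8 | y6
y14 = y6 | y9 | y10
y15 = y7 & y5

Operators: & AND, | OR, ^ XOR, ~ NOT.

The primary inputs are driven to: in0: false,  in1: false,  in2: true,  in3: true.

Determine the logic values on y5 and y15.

y1 = NOT in2 = NOT true = false
y2 = in2 AND in1 = true AND false = false
y3 = y2 OR in3 OR in1 = false OR true OR false = true
y4 = y2 OR in0 = false OR false = false
y5 = y4 OR y1 = false OR false = false
y7 = y4 AND y1 AND y3 = false AND false AND true = false
y15 = y7 AND y5 = false AND false = false

y5 = false; y15 = false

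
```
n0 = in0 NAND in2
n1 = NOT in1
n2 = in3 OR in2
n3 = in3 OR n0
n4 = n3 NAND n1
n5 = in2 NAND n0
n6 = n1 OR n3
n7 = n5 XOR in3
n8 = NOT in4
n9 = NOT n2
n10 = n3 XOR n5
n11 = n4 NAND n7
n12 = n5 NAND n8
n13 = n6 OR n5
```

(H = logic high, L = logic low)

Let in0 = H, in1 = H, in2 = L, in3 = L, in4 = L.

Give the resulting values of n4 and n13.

n0 = in0 NAND in2 = H NAND L = H
n1 = NOT in1 = NOT H = L
n3 = in3 OR n0 = L OR H = H
n4 = n3 NAND n1 = H NAND L = H
n5 = in2 NAND n0 = L NAND H = H
n6 = n1 OR n3 = L OR H = H
n13 = n6 OR n5 = H OR H = H

n4 = H; n13 = H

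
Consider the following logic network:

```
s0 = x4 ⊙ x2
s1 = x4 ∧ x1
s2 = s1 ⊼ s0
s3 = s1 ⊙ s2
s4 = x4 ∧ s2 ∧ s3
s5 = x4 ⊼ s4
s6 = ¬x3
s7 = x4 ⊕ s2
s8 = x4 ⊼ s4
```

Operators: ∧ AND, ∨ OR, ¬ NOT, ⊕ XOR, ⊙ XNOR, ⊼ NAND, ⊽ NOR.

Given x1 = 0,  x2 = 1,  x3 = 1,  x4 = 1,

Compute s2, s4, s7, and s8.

s2 = 1  s4 = 0  s7 = 0  s8 = 1

s0 = x4 XNOR x2 = 1 XNOR 1 = 1
s1 = x4 AND x1 = 1 AND 0 = 0
s2 = s1 NAND s0 = 0 NAND 1 = 1
s3 = s1 XNOR s2 = 0 XNOR 1 = 0
s4 = x4 AND s2 AND s3 = 1 AND 1 AND 0 = 0
s7 = x4 XOR s2 = 1 XOR 1 = 0
s8 = x4 NAND s4 = 1 NAND 0 = 1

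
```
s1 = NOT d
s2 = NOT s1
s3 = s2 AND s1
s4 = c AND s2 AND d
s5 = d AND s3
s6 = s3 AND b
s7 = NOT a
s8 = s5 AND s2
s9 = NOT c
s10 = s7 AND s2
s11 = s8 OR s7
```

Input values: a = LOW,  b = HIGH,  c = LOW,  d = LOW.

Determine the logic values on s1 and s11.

s1 = NOT d = NOT LOW = HIGH
s2 = NOT s1 = NOT HIGH = LOW
s3 = s2 AND s1 = LOW AND HIGH = LOW
s5 = d AND s3 = LOW AND LOW = LOW
s7 = NOT a = NOT LOW = HIGH
s8 = s5 AND s2 = LOW AND LOW = LOW
s11 = s8 OR s7 = LOW OR HIGH = HIGH

s1 = HIGH, s11 = HIGH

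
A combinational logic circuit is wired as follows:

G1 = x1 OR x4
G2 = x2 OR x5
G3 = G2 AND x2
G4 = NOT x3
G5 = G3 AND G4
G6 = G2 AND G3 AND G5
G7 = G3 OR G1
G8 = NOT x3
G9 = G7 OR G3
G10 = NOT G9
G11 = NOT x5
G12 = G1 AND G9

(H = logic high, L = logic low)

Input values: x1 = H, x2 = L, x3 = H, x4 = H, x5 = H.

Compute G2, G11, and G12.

G2 = H, G11 = L, G12 = H

G1 = x1 OR x4 = H OR H = H
G2 = x2 OR x5 = L OR H = H
G3 = G2 AND x2 = H AND L = L
G7 = G3 OR G1 = L OR H = H
G9 = G7 OR G3 = H OR L = H
G11 = NOT x5 = NOT H = L
G12 = G1 AND G9 = H AND H = H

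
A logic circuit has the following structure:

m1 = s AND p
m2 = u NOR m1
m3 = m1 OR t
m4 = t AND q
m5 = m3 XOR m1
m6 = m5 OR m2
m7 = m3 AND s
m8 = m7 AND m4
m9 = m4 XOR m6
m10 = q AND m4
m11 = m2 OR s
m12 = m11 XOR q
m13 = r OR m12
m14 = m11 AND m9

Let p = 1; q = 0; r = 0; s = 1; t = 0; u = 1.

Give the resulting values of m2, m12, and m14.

m2 = 0, m12 = 1, m14 = 0

m1 = s AND p = 1 AND 1 = 1
m2 = u NOR m1 = 1 NOR 1 = 0
m3 = m1 OR t = 1 OR 0 = 1
m4 = t AND q = 0 AND 0 = 0
m5 = m3 XOR m1 = 1 XOR 1 = 0
m6 = m5 OR m2 = 0 OR 0 = 0
m9 = m4 XOR m6 = 0 XOR 0 = 0
m11 = m2 OR s = 0 OR 1 = 1
m12 = m11 XOR q = 1 XOR 0 = 1
m14 = m11 AND m9 = 1 AND 0 = 0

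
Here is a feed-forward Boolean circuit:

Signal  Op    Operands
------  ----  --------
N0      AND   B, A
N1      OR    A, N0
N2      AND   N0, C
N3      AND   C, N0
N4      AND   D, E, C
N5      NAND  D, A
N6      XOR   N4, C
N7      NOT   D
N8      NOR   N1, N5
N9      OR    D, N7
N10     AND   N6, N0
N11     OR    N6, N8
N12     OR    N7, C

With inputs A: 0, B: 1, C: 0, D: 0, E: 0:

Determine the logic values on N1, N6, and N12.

N0 = B AND A = 1 AND 0 = 0
N1 = A OR N0 = 0 OR 0 = 0
N4 = D AND E AND C = 0 AND 0 AND 0 = 0
N6 = N4 XOR C = 0 XOR 0 = 0
N7 = NOT D = NOT 0 = 1
N12 = N7 OR C = 1 OR 0 = 1

N1 = 0  N6 = 0  N12 = 1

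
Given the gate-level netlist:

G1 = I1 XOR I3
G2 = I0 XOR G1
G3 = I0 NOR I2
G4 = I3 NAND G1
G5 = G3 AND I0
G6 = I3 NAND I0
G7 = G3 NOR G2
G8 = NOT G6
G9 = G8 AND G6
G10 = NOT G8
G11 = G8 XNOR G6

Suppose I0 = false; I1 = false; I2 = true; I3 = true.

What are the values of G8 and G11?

G6 = I3 NAND I0 = true NAND false = true
G8 = NOT G6 = NOT true = false
G11 = G8 XNOR G6 = false XNOR true = false

G8 = false, G11 = false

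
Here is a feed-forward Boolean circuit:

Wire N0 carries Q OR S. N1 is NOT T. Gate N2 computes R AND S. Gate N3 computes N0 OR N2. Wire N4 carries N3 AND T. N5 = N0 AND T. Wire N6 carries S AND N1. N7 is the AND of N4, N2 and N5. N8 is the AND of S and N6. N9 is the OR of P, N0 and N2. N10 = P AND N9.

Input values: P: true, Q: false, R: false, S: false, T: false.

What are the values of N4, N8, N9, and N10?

N4 = false; N8 = false; N9 = true; N10 = true

N0 = Q OR S = false OR false = false
N1 = NOT T = NOT false = true
N2 = R AND S = false AND false = false
N3 = N0 OR N2 = false OR false = false
N4 = N3 AND T = false AND false = false
N6 = S AND N1 = false AND true = false
N8 = S AND N6 = false AND false = false
N9 = P OR N0 OR N2 = true OR false OR false = true
N10 = P AND N9 = true AND true = true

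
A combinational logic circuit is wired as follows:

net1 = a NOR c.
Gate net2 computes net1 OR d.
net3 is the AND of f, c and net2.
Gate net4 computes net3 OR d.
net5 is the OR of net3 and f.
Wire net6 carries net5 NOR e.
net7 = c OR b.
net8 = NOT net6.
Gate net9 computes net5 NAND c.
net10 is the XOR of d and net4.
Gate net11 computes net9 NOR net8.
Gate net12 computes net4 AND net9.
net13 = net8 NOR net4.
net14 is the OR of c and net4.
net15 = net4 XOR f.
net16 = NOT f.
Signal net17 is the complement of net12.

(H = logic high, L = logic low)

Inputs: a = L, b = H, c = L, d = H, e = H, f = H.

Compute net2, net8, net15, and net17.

net2 = H  net8 = H  net15 = L  net17 = L

net1 = a NOR c = L NOR L = H
net2 = net1 OR d = H OR H = H
net3 = f AND c AND net2 = H AND L AND H = L
net4 = net3 OR d = L OR H = H
net5 = net3 OR f = L OR H = H
net6 = net5 NOR e = H NOR H = L
net8 = NOT net6 = NOT L = H
net9 = net5 NAND c = H NAND L = H
net12 = net4 AND net9 = H AND H = H
net15 = net4 XOR f = H XOR H = L
net17 = NOT net12 = NOT H = L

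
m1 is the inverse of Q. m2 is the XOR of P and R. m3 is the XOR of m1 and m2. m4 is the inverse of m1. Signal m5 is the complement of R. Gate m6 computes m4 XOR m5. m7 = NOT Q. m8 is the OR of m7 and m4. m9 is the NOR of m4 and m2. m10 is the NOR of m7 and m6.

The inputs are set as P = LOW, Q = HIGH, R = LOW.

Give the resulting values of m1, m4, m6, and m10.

m1 = LOW; m4 = HIGH; m6 = LOW; m10 = HIGH

m1 = NOT Q = NOT HIGH = LOW
m4 = NOT m1 = NOT LOW = HIGH
m5 = NOT R = NOT LOW = HIGH
m6 = m4 XOR m5 = HIGH XOR HIGH = LOW
m7 = NOT Q = NOT HIGH = LOW
m10 = m7 NOR m6 = LOW NOR LOW = HIGH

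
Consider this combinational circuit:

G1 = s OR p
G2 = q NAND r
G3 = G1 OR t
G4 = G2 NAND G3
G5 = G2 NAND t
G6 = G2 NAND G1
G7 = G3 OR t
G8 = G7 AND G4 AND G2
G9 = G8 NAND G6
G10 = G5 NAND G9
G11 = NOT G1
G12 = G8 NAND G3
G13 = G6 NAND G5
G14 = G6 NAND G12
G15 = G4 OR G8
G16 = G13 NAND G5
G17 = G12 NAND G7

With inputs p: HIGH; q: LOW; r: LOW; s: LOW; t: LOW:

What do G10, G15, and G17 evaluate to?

G10 = LOW, G15 = LOW, G17 = LOW

G1 = s OR p = LOW OR HIGH = HIGH
G2 = q NAND r = LOW NAND LOW = HIGH
G3 = G1 OR t = HIGH OR LOW = HIGH
G4 = G2 NAND G3 = HIGH NAND HIGH = LOW
G5 = G2 NAND t = HIGH NAND LOW = HIGH
G6 = G2 NAND G1 = HIGH NAND HIGH = LOW
G7 = G3 OR t = HIGH OR LOW = HIGH
G8 = G7 AND G4 AND G2 = HIGH AND LOW AND HIGH = LOW
G9 = G8 NAND G6 = LOW NAND LOW = HIGH
G10 = G5 NAND G9 = HIGH NAND HIGH = LOW
G12 = G8 NAND G3 = LOW NAND HIGH = HIGH
G15 = G4 OR G8 = LOW OR LOW = LOW
G17 = G12 NAND G7 = HIGH NAND HIGH = LOW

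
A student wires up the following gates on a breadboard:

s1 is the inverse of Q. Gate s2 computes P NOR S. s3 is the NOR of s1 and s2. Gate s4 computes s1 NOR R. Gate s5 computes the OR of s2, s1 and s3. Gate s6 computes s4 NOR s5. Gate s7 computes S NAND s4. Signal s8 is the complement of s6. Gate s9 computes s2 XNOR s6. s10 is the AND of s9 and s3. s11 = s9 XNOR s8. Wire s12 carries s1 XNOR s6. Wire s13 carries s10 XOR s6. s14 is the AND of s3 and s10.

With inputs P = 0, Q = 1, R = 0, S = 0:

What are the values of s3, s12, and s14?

s3 = 0; s12 = 1; s14 = 0

s1 = NOT Q = NOT 1 = 0
s2 = P NOR S = 0 NOR 0 = 1
s3 = s1 NOR s2 = 0 NOR 1 = 0
s4 = s1 NOR R = 0 NOR 0 = 1
s5 = s2 OR s1 OR s3 = 1 OR 0 OR 0 = 1
s6 = s4 NOR s5 = 1 NOR 1 = 0
s9 = s2 XNOR s6 = 1 XNOR 0 = 0
s10 = s9 AND s3 = 0 AND 0 = 0
s12 = s1 XNOR s6 = 0 XNOR 0 = 1
s14 = s3 AND s10 = 0 AND 0 = 0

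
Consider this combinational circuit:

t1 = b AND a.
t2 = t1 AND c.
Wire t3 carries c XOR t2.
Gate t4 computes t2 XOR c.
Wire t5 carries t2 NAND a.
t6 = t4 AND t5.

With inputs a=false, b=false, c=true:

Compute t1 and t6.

t1 = b AND a = false AND false = false
t2 = t1 AND c = false AND true = false
t4 = t2 XOR c = false XOR true = true
t5 = t2 NAND a = false NAND false = true
t6 = t4 AND t5 = true AND true = true

t1 = false, t6 = true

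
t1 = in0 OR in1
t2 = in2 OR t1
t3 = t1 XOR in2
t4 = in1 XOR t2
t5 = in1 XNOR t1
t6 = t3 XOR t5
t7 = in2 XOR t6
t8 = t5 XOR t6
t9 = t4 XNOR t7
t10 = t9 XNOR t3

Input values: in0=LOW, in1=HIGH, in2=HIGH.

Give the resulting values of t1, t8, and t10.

t1 = HIGH, t8 = LOW, t10 = LOW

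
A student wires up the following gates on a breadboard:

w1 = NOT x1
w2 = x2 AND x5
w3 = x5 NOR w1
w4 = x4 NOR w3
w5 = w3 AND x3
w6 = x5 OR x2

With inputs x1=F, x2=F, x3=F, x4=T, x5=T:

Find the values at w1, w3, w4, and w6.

w1 = T, w3 = F, w4 = F, w6 = T

w1 = NOT x1 = NOT F = T
w3 = x5 NOR w1 = T NOR T = F
w4 = x4 NOR w3 = T NOR F = F
w6 = x5 OR x2 = T OR F = T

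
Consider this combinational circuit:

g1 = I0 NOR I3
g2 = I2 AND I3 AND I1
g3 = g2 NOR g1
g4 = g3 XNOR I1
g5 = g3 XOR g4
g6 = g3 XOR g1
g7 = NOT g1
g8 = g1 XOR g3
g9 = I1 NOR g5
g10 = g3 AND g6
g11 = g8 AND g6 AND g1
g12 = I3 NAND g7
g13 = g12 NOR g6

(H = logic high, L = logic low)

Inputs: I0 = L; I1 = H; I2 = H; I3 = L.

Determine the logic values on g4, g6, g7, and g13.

g1 = I0 NOR I3 = L NOR L = H
g2 = I2 AND I3 AND I1 = H AND L AND H = L
g3 = g2 NOR g1 = L NOR H = L
g4 = g3 XNOR I1 = L XNOR H = L
g6 = g3 XOR g1 = L XOR H = H
g7 = NOT g1 = NOT H = L
g12 = I3 NAND g7 = L NAND L = H
g13 = g12 NOR g6 = H NOR H = L

g4 = L  g6 = H  g7 = L  g13 = L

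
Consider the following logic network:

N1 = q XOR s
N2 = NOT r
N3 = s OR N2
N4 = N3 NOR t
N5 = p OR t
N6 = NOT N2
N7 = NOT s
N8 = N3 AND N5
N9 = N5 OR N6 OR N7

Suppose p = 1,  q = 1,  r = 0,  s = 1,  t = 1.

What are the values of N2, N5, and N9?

N2 = 1  N5 = 1  N9 = 1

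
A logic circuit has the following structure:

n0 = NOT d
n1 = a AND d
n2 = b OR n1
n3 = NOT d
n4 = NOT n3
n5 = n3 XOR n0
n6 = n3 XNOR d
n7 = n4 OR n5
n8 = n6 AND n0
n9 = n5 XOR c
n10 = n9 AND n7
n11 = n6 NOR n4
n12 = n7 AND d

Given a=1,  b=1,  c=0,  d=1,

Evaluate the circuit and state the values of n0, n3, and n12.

n0 = NOT d = NOT 1 = 0
n3 = NOT d = NOT 1 = 0
n4 = NOT n3 = NOT 0 = 1
n5 = n3 XOR n0 = 0 XOR 0 = 0
n7 = n4 OR n5 = 1 OR 0 = 1
n12 = n7 AND d = 1 AND 1 = 1

n0 = 0, n3 = 0, n12 = 1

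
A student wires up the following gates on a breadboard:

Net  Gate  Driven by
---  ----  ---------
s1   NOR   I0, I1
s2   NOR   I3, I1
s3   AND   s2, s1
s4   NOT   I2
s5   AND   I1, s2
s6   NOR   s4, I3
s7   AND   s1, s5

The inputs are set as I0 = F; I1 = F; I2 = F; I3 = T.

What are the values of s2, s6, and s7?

s2 = F; s6 = F; s7 = F

s1 = I0 NOR I1 = F NOR F = T
s2 = I3 NOR I1 = T NOR F = F
s4 = NOT I2 = NOT F = T
s5 = I1 AND s2 = F AND F = F
s6 = s4 NOR I3 = T NOR T = F
s7 = s1 AND s5 = T AND F = F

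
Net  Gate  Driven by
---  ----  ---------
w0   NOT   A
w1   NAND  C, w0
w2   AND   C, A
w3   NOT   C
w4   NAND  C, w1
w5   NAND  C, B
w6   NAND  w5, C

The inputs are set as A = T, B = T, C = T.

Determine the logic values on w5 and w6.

w5 = F  w6 = T

w5 = C NAND B = T NAND T = F
w6 = w5 NAND C = F NAND T = T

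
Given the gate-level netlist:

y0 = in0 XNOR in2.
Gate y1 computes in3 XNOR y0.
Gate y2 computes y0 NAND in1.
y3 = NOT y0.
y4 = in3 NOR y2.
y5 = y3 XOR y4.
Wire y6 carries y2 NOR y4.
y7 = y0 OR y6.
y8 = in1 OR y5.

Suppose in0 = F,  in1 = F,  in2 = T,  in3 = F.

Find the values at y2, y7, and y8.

y0 = in0 XNOR in2 = F XNOR T = F
y2 = y0 NAND in1 = F NAND F = T
y3 = NOT y0 = NOT F = T
y4 = in3 NOR y2 = F NOR T = F
y5 = y3 XOR y4 = T XOR F = T
y6 = y2 NOR y4 = T NOR F = F
y7 = y0 OR y6 = F OR F = F
y8 = in1 OR y5 = F OR T = T

y2 = T, y7 = F, y8 = T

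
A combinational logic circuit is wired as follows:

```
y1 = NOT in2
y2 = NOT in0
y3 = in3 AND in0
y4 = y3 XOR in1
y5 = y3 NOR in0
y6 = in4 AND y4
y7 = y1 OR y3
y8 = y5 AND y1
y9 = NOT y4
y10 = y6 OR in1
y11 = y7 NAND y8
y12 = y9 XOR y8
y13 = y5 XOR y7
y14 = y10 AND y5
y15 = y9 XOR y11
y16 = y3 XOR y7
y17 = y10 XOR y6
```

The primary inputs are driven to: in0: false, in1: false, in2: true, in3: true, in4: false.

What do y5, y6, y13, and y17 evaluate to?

y5 = true, y6 = false, y13 = true, y17 = false

y1 = NOT in2 = NOT true = false
y3 = in3 AND in0 = true AND false = false
y4 = y3 XOR in1 = false XOR false = false
y5 = y3 NOR in0 = false NOR false = true
y6 = in4 AND y4 = false AND false = false
y7 = y1 OR y3 = false OR false = false
y10 = y6 OR in1 = false OR false = false
y13 = y5 XOR y7 = true XOR false = true
y17 = y10 XOR y6 = false XOR false = false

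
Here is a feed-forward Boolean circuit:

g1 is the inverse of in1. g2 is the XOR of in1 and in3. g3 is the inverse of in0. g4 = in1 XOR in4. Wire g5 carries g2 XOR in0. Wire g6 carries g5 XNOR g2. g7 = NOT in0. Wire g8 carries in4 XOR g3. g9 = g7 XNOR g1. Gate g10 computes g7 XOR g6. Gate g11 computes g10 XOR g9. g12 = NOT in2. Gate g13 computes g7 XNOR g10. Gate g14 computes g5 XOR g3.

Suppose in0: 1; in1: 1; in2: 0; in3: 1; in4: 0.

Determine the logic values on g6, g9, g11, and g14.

g1 = NOT in1 = NOT 1 = 0
g2 = in1 XOR in3 = 1 XOR 1 = 0
g3 = NOT in0 = NOT 1 = 0
g5 = g2 XOR in0 = 0 XOR 1 = 1
g6 = g5 XNOR g2 = 1 XNOR 0 = 0
g7 = NOT in0 = NOT 1 = 0
g9 = g7 XNOR g1 = 0 XNOR 0 = 1
g10 = g7 XOR g6 = 0 XOR 0 = 0
g11 = g10 XOR g9 = 0 XOR 1 = 1
g14 = g5 XOR g3 = 1 XOR 0 = 1

g6 = 0; g9 = 1; g11 = 1; g14 = 1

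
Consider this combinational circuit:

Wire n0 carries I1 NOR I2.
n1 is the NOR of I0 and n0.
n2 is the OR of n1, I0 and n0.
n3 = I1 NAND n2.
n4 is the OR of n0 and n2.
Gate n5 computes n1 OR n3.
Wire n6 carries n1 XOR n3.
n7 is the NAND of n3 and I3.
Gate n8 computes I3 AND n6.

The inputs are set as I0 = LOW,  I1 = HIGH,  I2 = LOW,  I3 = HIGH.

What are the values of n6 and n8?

n6 = HIGH  n8 = HIGH

n0 = I1 NOR I2 = HIGH NOR LOW = LOW
n1 = I0 NOR n0 = LOW NOR LOW = HIGH
n2 = n1 OR I0 OR n0 = HIGH OR LOW OR LOW = HIGH
n3 = I1 NAND n2 = HIGH NAND HIGH = LOW
n6 = n1 XOR n3 = HIGH XOR LOW = HIGH
n8 = I3 AND n6 = HIGH AND HIGH = HIGH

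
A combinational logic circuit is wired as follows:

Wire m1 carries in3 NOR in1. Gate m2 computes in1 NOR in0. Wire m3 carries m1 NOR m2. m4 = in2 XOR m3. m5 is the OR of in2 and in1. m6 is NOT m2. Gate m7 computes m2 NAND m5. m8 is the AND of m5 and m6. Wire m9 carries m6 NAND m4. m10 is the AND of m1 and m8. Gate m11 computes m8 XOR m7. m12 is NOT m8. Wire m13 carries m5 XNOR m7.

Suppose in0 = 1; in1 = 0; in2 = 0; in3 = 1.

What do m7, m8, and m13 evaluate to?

m7 = 1; m8 = 0; m13 = 0

m2 = in1 NOR in0 = 0 NOR 1 = 0
m5 = in2 OR in1 = 0 OR 0 = 0
m6 = NOT m2 = NOT 0 = 1
m7 = m2 NAND m5 = 0 NAND 0 = 1
m8 = m5 AND m6 = 0 AND 1 = 0
m13 = m5 XNOR m7 = 0 XNOR 1 = 0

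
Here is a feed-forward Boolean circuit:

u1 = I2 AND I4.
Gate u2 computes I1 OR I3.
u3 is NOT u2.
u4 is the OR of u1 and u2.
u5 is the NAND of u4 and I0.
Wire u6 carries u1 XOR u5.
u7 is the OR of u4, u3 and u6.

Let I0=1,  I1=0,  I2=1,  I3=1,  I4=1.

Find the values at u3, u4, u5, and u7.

u1 = I2 AND I4 = 1 AND 1 = 1
u2 = I1 OR I3 = 0 OR 1 = 1
u3 = NOT u2 = NOT 1 = 0
u4 = u1 OR u2 = 1 OR 1 = 1
u5 = u4 NAND I0 = 1 NAND 1 = 0
u6 = u1 XOR u5 = 1 XOR 0 = 1
u7 = u4 OR u3 OR u6 = 1 OR 0 OR 1 = 1

u3 = 0, u4 = 1, u5 = 0, u7 = 1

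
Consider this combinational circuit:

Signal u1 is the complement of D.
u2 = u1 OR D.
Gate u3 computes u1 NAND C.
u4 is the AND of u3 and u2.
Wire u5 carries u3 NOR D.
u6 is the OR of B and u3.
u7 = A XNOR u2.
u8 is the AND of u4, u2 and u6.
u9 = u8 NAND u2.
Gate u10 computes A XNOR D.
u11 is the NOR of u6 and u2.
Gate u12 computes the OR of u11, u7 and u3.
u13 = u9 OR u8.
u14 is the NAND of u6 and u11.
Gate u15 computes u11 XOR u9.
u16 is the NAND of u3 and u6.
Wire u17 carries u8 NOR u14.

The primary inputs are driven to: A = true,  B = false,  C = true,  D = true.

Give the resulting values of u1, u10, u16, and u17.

u1 = false, u10 = true, u16 = false, u17 = false

u1 = NOT D = NOT true = false
u2 = u1 OR D = false OR true = true
u3 = u1 NAND C = false NAND true = true
u4 = u3 AND u2 = true AND true = true
u6 = B OR u3 = false OR true = true
u8 = u4 AND u2 AND u6 = true AND true AND true = true
u10 = A XNOR D = true XNOR true = true
u11 = u6 NOR u2 = true NOR true = false
u14 = u6 NAND u11 = true NAND false = true
u16 = u3 NAND u6 = true NAND true = false
u17 = u8 NOR u14 = true NOR true = false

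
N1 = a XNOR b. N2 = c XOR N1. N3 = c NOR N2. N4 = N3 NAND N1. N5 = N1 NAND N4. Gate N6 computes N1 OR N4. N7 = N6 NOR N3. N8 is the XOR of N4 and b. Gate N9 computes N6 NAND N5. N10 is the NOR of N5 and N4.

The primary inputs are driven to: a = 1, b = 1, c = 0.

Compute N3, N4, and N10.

N1 = a XNOR b = 1 XNOR 1 = 1
N2 = c XOR N1 = 0 XOR 1 = 1
N3 = c NOR N2 = 0 NOR 1 = 0
N4 = N3 NAND N1 = 0 NAND 1 = 1
N5 = N1 NAND N4 = 1 NAND 1 = 0
N10 = N5 NOR N4 = 0 NOR 1 = 0

N3 = 0; N4 = 1; N10 = 0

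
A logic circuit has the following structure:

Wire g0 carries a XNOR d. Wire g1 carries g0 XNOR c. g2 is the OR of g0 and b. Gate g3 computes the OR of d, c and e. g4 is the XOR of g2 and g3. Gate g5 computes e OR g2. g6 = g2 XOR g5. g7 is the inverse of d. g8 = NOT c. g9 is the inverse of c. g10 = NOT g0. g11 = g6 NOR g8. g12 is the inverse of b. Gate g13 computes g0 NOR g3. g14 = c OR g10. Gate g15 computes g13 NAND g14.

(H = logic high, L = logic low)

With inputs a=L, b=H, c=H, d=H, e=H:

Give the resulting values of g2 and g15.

g0 = a XNOR d = L XNOR H = L
g2 = g0 OR b = L OR H = H
g3 = d OR c OR e = H OR H OR H = H
g10 = NOT g0 = NOT L = H
g13 = g0 NOR g3 = L NOR H = L
g14 = c OR g10 = H OR H = H
g15 = g13 NAND g14 = L NAND H = H

g2 = H, g15 = H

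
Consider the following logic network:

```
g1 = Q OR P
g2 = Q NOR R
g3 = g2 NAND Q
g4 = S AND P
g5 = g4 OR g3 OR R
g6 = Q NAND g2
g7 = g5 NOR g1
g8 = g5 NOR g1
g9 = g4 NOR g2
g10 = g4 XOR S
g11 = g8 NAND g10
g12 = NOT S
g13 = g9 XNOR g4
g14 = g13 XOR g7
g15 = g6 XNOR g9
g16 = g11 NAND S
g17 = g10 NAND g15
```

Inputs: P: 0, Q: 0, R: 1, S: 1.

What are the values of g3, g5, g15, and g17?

g2 = Q NOR R = 0 NOR 1 = 0
g3 = g2 NAND Q = 0 NAND 0 = 1
g4 = S AND P = 1 AND 0 = 0
g5 = g4 OR g3 OR R = 0 OR 1 OR 1 = 1
g6 = Q NAND g2 = 0 NAND 0 = 1
g9 = g4 NOR g2 = 0 NOR 0 = 1
g10 = g4 XOR S = 0 XOR 1 = 1
g15 = g6 XNOR g9 = 1 XNOR 1 = 1
g17 = g10 NAND g15 = 1 NAND 1 = 0

g3 = 1; g5 = 1; g15 = 1; g17 = 0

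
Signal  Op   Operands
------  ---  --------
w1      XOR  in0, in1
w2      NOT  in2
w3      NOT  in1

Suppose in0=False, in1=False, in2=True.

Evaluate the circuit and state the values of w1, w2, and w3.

w1 = in0 XOR in1 = False XOR False = False
w2 = NOT in2 = NOT True = False
w3 = NOT in1 = NOT False = True

w1 = False, w2 = False, w3 = True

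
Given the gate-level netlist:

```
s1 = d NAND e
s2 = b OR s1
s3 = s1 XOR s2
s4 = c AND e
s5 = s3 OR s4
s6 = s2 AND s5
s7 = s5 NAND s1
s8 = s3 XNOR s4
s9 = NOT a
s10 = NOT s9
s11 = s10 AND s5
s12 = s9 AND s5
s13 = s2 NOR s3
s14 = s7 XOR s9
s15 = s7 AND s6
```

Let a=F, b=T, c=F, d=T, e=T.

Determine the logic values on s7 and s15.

s1 = d NAND e = T NAND T = F
s2 = b OR s1 = T OR F = T
s3 = s1 XOR s2 = F XOR T = T
s4 = c AND e = F AND T = F
s5 = s3 OR s4 = T OR F = T
s6 = s2 AND s5 = T AND T = T
s7 = s5 NAND s1 = T NAND F = T
s15 = s7 AND s6 = T AND T = T

s7 = T; s15 = T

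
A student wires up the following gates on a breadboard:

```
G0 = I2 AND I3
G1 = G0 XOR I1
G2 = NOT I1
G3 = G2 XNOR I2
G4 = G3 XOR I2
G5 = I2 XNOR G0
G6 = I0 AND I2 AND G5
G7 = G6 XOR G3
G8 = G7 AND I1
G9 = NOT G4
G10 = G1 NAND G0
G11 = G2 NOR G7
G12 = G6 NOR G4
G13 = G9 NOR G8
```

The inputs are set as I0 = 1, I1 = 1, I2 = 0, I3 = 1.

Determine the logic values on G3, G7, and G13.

G3 = 1, G7 = 1, G13 = 0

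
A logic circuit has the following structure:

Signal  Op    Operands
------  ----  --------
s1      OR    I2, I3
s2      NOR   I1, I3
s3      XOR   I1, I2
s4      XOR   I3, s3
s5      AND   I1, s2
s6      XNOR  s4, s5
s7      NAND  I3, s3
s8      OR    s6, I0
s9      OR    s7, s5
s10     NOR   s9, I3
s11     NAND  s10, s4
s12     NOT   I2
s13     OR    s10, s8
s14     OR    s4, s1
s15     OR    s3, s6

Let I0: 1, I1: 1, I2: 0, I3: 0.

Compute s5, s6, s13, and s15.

s2 = I1 NOR I3 = 1 NOR 0 = 0
s3 = I1 XOR I2 = 1 XOR 0 = 1
s4 = I3 XOR s3 = 0 XOR 1 = 1
s5 = I1 AND s2 = 1 AND 0 = 0
s6 = s4 XNOR s5 = 1 XNOR 0 = 0
s7 = I3 NAND s3 = 0 NAND 1 = 1
s8 = s6 OR I0 = 0 OR 1 = 1
s9 = s7 OR s5 = 1 OR 0 = 1
s10 = s9 NOR I3 = 1 NOR 0 = 0
s13 = s10 OR s8 = 0 OR 1 = 1
s15 = s3 OR s6 = 1 OR 0 = 1

s5 = 0; s6 = 0; s13 = 1; s15 = 1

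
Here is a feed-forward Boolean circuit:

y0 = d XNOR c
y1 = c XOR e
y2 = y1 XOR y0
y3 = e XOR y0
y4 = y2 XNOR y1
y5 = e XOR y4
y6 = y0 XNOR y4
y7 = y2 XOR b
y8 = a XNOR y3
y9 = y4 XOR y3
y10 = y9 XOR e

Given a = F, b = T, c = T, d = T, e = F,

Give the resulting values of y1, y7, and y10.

y0 = d XNOR c = T XNOR T = T
y1 = c XOR e = T XOR F = T
y2 = y1 XOR y0 = T XOR T = F
y3 = e XOR y0 = F XOR T = T
y4 = y2 XNOR y1 = F XNOR T = F
y7 = y2 XOR b = F XOR T = T
y9 = y4 XOR y3 = F XOR T = T
y10 = y9 XOR e = T XOR F = T

y1 = T  y7 = T  y10 = T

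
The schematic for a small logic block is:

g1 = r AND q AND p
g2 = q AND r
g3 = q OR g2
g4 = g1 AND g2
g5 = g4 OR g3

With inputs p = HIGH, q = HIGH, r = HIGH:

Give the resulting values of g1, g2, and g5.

g1 = HIGH; g2 = HIGH; g5 = HIGH

g1 = r AND q AND p = HIGH AND HIGH AND HIGH = HIGH
g2 = q AND r = HIGH AND HIGH = HIGH
g3 = q OR g2 = HIGH OR HIGH = HIGH
g4 = g1 AND g2 = HIGH AND HIGH = HIGH
g5 = g4 OR g3 = HIGH OR HIGH = HIGH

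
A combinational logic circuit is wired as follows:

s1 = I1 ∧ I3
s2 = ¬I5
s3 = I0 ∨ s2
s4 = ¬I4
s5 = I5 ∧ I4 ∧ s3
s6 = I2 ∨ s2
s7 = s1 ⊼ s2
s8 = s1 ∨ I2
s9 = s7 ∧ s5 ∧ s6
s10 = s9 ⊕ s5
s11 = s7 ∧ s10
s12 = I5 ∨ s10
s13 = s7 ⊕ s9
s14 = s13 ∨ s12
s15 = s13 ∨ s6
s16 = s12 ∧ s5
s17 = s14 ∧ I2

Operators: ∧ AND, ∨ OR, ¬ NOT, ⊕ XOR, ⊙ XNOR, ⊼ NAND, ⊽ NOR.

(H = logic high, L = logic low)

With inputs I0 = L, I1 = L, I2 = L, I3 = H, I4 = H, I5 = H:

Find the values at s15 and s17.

s1 = I1 AND I3 = L AND H = L
s2 = NOT I5 = NOT H = L
s3 = I0 OR s2 = L OR L = L
s5 = I5 AND I4 AND s3 = H AND H AND L = L
s6 = I2 OR s2 = L OR L = L
s7 = s1 NAND s2 = L NAND L = H
s9 = s7 AND s5 AND s6 = H AND L AND L = L
s10 = s9 XOR s5 = L XOR L = L
s12 = I5 OR s10 = H OR L = H
s13 = s7 XOR s9 = H XOR L = H
s14 = s13 OR s12 = H OR H = H
s15 = s13 OR s6 = H OR L = H
s17 = s14 AND I2 = H AND L = L

s15 = H, s17 = L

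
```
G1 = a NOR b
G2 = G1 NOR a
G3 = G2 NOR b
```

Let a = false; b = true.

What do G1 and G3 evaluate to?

G1 = a NOR b = false NOR true = false
G2 = G1 NOR a = false NOR false = true
G3 = G2 NOR b = true NOR true = false

G1 = false, G3 = false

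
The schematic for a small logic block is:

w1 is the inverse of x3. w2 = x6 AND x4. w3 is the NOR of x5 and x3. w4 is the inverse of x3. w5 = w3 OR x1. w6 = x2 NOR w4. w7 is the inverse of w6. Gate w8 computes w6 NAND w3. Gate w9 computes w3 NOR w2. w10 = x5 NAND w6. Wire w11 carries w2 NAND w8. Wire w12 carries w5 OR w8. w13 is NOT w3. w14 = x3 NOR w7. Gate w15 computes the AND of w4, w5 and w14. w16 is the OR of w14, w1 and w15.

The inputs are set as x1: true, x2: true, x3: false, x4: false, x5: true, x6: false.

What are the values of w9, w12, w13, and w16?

w1 = NOT x3 = NOT false = true
w2 = x6 AND x4 = false AND false = false
w3 = x5 NOR x3 = true NOR false = false
w4 = NOT x3 = NOT false = true
w5 = w3 OR x1 = false OR true = true
w6 = x2 NOR w4 = true NOR true = false
w7 = NOT w6 = NOT false = true
w8 = w6 NAND w3 = false NAND false = true
w9 = w3 NOR w2 = false NOR false = true
w12 = w5 OR w8 = true OR true = true
w13 = NOT w3 = NOT false = true
w14 = x3 NOR w7 = false NOR true = false
w15 = w4 AND w5 AND w14 = true AND true AND false = false
w16 = w14 OR w1 OR w15 = false OR true OR false = true

w9 = true  w12 = true  w13 = true  w16 = true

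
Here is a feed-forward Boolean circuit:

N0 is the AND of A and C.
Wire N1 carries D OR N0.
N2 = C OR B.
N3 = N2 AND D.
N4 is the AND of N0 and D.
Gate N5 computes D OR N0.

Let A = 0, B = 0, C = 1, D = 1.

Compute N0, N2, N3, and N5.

N0 = 0, N2 = 1, N3 = 1, N5 = 1

N0 = A AND C = 0 AND 1 = 0
N2 = C OR B = 1 OR 0 = 1
N3 = N2 AND D = 1 AND 1 = 1
N5 = D OR N0 = 1 OR 0 = 1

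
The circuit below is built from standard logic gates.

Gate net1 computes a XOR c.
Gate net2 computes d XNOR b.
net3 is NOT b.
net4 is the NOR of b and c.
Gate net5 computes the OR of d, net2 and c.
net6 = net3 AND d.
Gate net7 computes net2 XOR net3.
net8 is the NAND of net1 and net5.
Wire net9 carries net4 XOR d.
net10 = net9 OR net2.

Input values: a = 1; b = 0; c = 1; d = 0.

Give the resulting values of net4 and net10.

net4 = 0, net10 = 1

net2 = d XNOR b = 0 XNOR 0 = 1
net4 = b NOR c = 0 NOR 1 = 0
net9 = net4 XOR d = 0 XOR 0 = 0
net10 = net9 OR net2 = 0 OR 1 = 1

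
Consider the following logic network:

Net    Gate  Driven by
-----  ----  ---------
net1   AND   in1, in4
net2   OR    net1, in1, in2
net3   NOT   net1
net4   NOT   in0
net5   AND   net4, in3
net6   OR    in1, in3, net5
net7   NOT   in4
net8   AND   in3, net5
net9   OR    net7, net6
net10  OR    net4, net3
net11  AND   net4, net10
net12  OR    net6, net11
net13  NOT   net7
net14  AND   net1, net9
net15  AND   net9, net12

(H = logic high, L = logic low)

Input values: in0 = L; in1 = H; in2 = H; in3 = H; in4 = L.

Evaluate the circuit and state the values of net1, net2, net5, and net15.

net1 = in1 AND in4 = H AND L = L
net2 = net1 OR in1 OR in2 = L OR H OR H = H
net3 = NOT net1 = NOT L = H
net4 = NOT in0 = NOT L = H
net5 = net4 AND in3 = H AND H = H
net6 = in1 OR in3 OR net5 = H OR H OR H = H
net7 = NOT in4 = NOT L = H
net9 = net7 OR net6 = H OR H = H
net10 = net4 OR net3 = H OR H = H
net11 = net4 AND net10 = H AND H = H
net12 = net6 OR net11 = H OR H = H
net15 = net9 AND net12 = H AND H = H

net1 = L  net2 = H  net5 = H  net15 = H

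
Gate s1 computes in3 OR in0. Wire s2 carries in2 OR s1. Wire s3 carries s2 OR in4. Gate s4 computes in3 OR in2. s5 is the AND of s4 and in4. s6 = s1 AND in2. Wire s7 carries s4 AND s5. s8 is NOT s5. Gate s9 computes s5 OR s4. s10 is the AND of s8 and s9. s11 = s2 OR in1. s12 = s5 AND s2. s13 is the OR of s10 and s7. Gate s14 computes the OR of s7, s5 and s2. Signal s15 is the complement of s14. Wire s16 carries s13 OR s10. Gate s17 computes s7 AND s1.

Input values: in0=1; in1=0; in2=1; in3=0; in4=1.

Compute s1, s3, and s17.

s1 = 1, s3 = 1, s17 = 1

s1 = in3 OR in0 = 0 OR 1 = 1
s2 = in2 OR s1 = 1 OR 1 = 1
s3 = s2 OR in4 = 1 OR 1 = 1
s4 = in3 OR in2 = 0 OR 1 = 1
s5 = s4 AND in4 = 1 AND 1 = 1
s7 = s4 AND s5 = 1 AND 1 = 1
s17 = s7 AND s1 = 1 AND 1 = 1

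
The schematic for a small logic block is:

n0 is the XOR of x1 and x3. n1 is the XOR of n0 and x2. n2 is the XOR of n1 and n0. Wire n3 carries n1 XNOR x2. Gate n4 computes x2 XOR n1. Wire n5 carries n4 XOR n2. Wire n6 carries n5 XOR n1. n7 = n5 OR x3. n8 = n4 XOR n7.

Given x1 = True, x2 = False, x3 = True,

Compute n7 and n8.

n0 = x1 XOR x3 = True XOR True = False
n1 = n0 XOR x2 = False XOR False = False
n2 = n1 XOR n0 = False XOR False = False
n4 = x2 XOR n1 = False XOR False = False
n5 = n4 XOR n2 = False XOR False = False
n7 = n5 OR x3 = False OR True = True
n8 = n4 XOR n7 = False XOR True = True

n7 = True, n8 = True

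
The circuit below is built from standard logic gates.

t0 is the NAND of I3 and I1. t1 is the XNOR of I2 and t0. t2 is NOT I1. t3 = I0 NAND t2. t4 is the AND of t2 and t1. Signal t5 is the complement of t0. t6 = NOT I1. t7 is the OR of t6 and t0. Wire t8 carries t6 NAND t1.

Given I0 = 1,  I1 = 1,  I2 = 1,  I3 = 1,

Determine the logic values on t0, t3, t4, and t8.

t0 = 0; t3 = 1; t4 = 0; t8 = 1

t0 = I3 NAND I1 = 1 NAND 1 = 0
t1 = I2 XNOR t0 = 1 XNOR 0 = 0
t2 = NOT I1 = NOT 1 = 0
t3 = I0 NAND t2 = 1 NAND 0 = 1
t4 = t2 AND t1 = 0 AND 0 = 0
t6 = NOT I1 = NOT 1 = 0
t8 = t6 NAND t1 = 0 NAND 0 = 1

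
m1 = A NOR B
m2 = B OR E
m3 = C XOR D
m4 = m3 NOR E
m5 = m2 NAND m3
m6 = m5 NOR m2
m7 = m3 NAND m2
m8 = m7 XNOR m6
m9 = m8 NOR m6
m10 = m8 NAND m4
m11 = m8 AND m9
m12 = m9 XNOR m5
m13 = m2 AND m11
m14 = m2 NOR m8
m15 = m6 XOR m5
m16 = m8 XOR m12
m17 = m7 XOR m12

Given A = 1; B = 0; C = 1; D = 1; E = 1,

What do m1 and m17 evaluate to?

m1 = 0, m17 = 0

m1 = A NOR B = 1 NOR 0 = 0
m2 = B OR E = 0 OR 1 = 1
m3 = C XOR D = 1 XOR 1 = 0
m5 = m2 NAND m3 = 1 NAND 0 = 1
m6 = m5 NOR m2 = 1 NOR 1 = 0
m7 = m3 NAND m2 = 0 NAND 1 = 1
m8 = m7 XNOR m6 = 1 XNOR 0 = 0
m9 = m8 NOR m6 = 0 NOR 0 = 1
m12 = m9 XNOR m5 = 1 XNOR 1 = 1
m17 = m7 XOR m12 = 1 XOR 1 = 0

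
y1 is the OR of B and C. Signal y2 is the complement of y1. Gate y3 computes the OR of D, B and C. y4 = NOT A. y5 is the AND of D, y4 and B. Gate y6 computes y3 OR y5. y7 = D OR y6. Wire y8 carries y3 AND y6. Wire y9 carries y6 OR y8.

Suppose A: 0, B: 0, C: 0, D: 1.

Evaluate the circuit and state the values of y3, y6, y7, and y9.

y3 = 1, y6 = 1, y7 = 1, y9 = 1

y3 = D OR B OR C = 1 OR 0 OR 0 = 1
y4 = NOT A = NOT 0 = 1
y5 = D AND y4 AND B = 1 AND 1 AND 0 = 0
y6 = y3 OR y5 = 1 OR 0 = 1
y7 = D OR y6 = 1 OR 1 = 1
y8 = y3 AND y6 = 1 AND 1 = 1
y9 = y6 OR y8 = 1 OR 1 = 1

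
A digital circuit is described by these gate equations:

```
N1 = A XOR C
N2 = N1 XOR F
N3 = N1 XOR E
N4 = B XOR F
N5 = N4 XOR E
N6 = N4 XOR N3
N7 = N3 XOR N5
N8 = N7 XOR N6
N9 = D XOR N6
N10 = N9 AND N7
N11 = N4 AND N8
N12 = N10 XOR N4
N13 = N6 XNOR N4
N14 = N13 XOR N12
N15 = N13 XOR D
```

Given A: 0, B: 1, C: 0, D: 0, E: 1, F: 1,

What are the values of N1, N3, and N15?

N1 = 0, N3 = 1, N15 = 0

N1 = A XOR C = 0 XOR 0 = 0
N3 = N1 XOR E = 0 XOR 1 = 1
N4 = B XOR F = 1 XOR 1 = 0
N6 = N4 XOR N3 = 0 XOR 1 = 1
N13 = N6 XNOR N4 = 1 XNOR 0 = 0
N15 = N13 XOR D = 0 XOR 0 = 0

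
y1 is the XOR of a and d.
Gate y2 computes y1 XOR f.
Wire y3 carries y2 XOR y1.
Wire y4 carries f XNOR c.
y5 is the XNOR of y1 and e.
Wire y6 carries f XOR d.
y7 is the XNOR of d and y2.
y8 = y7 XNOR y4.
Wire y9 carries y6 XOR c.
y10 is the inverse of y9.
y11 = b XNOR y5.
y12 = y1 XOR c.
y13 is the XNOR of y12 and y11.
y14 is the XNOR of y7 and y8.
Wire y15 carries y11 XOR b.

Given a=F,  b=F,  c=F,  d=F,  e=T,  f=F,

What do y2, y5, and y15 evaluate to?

y1 = a XOR d = F XOR F = F
y2 = y1 XOR f = F XOR F = F
y5 = y1 XNOR e = F XNOR T = F
y11 = b XNOR y5 = F XNOR F = T
y15 = y11 XOR b = T XOR F = T

y2 = F, y5 = F, y15 = T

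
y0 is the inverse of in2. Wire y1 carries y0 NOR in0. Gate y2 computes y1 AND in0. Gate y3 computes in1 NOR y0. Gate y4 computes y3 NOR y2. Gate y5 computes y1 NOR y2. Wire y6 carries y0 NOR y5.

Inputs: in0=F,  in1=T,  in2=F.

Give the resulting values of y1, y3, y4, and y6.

y1 = F, y3 = F, y4 = T, y6 = F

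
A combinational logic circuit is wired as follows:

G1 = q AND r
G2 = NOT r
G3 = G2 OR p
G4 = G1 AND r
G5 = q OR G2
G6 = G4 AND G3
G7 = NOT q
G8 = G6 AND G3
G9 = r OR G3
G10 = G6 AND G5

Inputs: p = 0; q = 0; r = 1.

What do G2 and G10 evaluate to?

G2 = 0; G10 = 0

G1 = q AND r = 0 AND 1 = 0
G2 = NOT r = NOT 1 = 0
G3 = G2 OR p = 0 OR 0 = 0
G4 = G1 AND r = 0 AND 1 = 0
G5 = q OR G2 = 0 OR 0 = 0
G6 = G4 AND G3 = 0 AND 0 = 0
G10 = G6 AND G5 = 0 AND 0 = 0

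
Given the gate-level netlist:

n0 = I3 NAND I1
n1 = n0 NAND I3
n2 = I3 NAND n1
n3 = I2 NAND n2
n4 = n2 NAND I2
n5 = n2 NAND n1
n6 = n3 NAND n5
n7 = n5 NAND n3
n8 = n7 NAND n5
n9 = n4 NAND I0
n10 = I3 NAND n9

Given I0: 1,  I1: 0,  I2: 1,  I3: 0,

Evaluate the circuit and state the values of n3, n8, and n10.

n3 = 0, n8 = 1, n10 = 1

n0 = I3 NAND I1 = 0 NAND 0 = 1
n1 = n0 NAND I3 = 1 NAND 0 = 1
n2 = I3 NAND n1 = 0 NAND 1 = 1
n3 = I2 NAND n2 = 1 NAND 1 = 0
n4 = n2 NAND I2 = 1 NAND 1 = 0
n5 = n2 NAND n1 = 1 NAND 1 = 0
n7 = n5 NAND n3 = 0 NAND 0 = 1
n8 = n7 NAND n5 = 1 NAND 0 = 1
n9 = n4 NAND I0 = 0 NAND 1 = 1
n10 = I3 NAND n9 = 0 NAND 1 = 1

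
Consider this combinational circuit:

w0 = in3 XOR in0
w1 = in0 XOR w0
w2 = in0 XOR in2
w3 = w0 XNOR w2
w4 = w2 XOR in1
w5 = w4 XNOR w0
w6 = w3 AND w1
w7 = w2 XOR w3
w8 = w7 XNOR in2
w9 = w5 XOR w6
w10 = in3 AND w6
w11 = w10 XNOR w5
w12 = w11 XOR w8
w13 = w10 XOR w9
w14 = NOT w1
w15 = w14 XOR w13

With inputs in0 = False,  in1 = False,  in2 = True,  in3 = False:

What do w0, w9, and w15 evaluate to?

w0 = False  w9 = False  w15 = True

w0 = in3 XOR in0 = False XOR False = False
w1 = in0 XOR w0 = False XOR False = False
w2 = in0 XOR in2 = False XOR True = True
w3 = w0 XNOR w2 = False XNOR True = False
w4 = w2 XOR in1 = True XOR False = True
w5 = w4 XNOR w0 = True XNOR False = False
w6 = w3 AND w1 = False AND False = False
w9 = w5 XOR w6 = False XOR False = False
w10 = in3 AND w6 = False AND False = False
w13 = w10 XOR w9 = False XOR False = False
w14 = NOT w1 = NOT False = True
w15 = w14 XOR w13 = True XOR False = True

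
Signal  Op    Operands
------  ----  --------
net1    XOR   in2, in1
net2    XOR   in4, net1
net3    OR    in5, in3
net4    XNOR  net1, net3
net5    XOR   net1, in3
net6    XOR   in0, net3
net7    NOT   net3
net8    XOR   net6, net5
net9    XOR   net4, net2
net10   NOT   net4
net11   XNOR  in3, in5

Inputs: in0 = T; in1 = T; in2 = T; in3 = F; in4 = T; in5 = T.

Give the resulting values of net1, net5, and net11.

net1 = F  net5 = F  net11 = F

net1 = in2 XOR in1 = T XOR T = F
net5 = net1 XOR in3 = F XOR F = F
net11 = in3 XNOR in5 = F XNOR T = F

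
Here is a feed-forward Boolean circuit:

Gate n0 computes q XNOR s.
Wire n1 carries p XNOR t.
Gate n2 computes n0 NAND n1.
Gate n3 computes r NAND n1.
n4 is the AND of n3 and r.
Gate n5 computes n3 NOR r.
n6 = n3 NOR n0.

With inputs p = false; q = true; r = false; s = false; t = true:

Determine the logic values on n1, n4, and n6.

n0 = q XNOR s = true XNOR false = false
n1 = p XNOR t = false XNOR true = false
n3 = r NAND n1 = false NAND false = true
n4 = n3 AND r = true AND false = false
n6 = n3 NOR n0 = true NOR false = false

n1 = false, n4 = false, n6 = false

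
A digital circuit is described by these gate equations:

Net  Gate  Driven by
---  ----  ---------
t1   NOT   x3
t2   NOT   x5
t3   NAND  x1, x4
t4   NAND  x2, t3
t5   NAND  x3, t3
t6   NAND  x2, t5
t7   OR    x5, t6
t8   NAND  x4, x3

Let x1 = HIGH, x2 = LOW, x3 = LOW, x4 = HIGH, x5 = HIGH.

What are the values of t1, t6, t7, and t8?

t1 = NOT x3 = NOT LOW = HIGH
t3 = x1 NAND x4 = HIGH NAND HIGH = LOW
t5 = x3 NAND t3 = LOW NAND LOW = HIGH
t6 = x2 NAND t5 = LOW NAND HIGH = HIGH
t7 = x5 OR t6 = HIGH OR HIGH = HIGH
t8 = x4 NAND x3 = HIGH NAND LOW = HIGH

t1 = HIGH, t6 = HIGH, t7 = HIGH, t8 = HIGH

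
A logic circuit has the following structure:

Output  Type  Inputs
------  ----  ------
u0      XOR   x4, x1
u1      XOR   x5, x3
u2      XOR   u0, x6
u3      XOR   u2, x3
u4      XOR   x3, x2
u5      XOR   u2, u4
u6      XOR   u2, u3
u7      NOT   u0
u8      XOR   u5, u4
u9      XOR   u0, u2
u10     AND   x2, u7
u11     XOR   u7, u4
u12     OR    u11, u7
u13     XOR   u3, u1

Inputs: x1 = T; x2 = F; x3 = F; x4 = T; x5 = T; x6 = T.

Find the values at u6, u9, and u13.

u0 = x4 XOR x1 = T XOR T = F
u1 = x5 XOR x3 = T XOR F = T
u2 = u0 XOR x6 = F XOR T = T
u3 = u2 XOR x3 = T XOR F = T
u6 = u2 XOR u3 = T XOR T = F
u9 = u0 XOR u2 = F XOR T = T
u13 = u3 XOR u1 = T XOR T = F

u6 = F; u9 = T; u13 = F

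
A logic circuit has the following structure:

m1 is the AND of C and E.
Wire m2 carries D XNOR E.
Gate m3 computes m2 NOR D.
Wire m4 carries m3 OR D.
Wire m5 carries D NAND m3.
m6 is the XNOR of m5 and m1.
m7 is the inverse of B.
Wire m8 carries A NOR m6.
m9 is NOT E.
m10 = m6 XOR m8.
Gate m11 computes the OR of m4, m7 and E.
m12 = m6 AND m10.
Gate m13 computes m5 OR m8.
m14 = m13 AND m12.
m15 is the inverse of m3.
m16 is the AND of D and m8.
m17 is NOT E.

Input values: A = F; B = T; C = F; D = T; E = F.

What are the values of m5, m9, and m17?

m5 = T; m9 = T; m17 = T

m2 = D XNOR E = T XNOR F = F
m3 = m2 NOR D = F NOR T = F
m5 = D NAND m3 = T NAND F = T
m9 = NOT E = NOT F = T
m17 = NOT E = NOT F = T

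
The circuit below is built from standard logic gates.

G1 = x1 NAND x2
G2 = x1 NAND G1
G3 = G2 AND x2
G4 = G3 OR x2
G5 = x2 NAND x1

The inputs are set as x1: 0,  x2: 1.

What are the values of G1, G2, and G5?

G1 = 1; G2 = 1; G5 = 1

G1 = x1 NAND x2 = 0 NAND 1 = 1
G2 = x1 NAND G1 = 0 NAND 1 = 1
G5 = x2 NAND x1 = 1 NAND 0 = 1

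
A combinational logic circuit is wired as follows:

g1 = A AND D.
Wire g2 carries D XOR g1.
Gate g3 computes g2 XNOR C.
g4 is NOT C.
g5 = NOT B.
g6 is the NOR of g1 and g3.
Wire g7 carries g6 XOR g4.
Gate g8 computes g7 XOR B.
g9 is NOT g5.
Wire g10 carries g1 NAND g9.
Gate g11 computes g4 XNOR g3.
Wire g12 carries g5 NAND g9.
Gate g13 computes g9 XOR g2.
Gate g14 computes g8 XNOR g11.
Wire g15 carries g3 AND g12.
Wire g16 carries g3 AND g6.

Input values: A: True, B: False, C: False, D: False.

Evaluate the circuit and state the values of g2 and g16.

g1 = A AND D = True AND False = False
g2 = D XOR g1 = False XOR False = False
g3 = g2 XNOR C = False XNOR False = True
g6 = g1 NOR g3 = False NOR True = False
g16 = g3 AND g6 = True AND False = False

g2 = False, g16 = False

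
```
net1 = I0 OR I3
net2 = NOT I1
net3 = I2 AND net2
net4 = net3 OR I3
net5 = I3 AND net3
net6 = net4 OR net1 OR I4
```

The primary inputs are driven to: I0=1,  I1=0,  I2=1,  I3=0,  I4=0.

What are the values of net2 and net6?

net2 = 1  net6 = 1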